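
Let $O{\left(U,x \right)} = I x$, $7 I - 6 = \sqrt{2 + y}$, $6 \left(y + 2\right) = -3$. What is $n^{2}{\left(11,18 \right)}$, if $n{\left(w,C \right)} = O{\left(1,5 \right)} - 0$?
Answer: $\frac{1775}{98} + \frac{150 i \sqrt{2}}{49} \approx 18.112 + 4.3292 i$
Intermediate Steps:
$y = - \frac{5}{2}$ ($y = -2 + \frac{1}{6} \left(-3\right) = -2 - \frac{1}{2} = - \frac{5}{2} \approx -2.5$)
$I = \frac{6}{7} + \frac{i \sqrt{2}}{14}$ ($I = \frac{6}{7} + \frac{\sqrt{2 - \frac{5}{2}}}{7} = \frac{6}{7} + \frac{\sqrt{- \frac{1}{2}}}{7} = \frac{6}{7} + \frac{\frac{1}{2} i \sqrt{2}}{7} = \frac{6}{7} + \frac{i \sqrt{2}}{14} \approx 0.85714 + 0.10102 i$)
$O{\left(U,x \right)} = x \left(\frac{6}{7} + \frac{i \sqrt{2}}{14}\right)$ ($O{\left(U,x \right)} = \left(\frac{6}{7} + \frac{i \sqrt{2}}{14}\right) x = x \left(\frac{6}{7} + \frac{i \sqrt{2}}{14}\right)$)
$n{\left(w,C \right)} = \frac{30}{7} + \frac{5 i \sqrt{2}}{14}$ ($n{\left(w,C \right)} = \frac{1}{14} \cdot 5 \left(12 + i \sqrt{2}\right) - 0 = \left(\frac{30}{7} + \frac{5 i \sqrt{2}}{14}\right) + 0 = \frac{30}{7} + \frac{5 i \sqrt{2}}{14}$)
$n^{2}{\left(11,18 \right)} = \left(\frac{30}{7} + \frac{5 i \sqrt{2}}{14}\right)^{2}$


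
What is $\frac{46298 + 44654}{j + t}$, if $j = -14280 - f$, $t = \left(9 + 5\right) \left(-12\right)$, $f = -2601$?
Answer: $- \frac{90952}{11847} \approx -7.6772$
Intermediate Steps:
$t = -168$ ($t = 14 \left(-12\right) = -168$)
$j = -11679$ ($j = -14280 - -2601 = -14280 + 2601 = -11679$)
$\frac{46298 + 44654}{j + t} = \frac{46298 + 44654}{-11679 - 168} = \frac{90952}{-11847} = 90952 \left(- \frac{1}{11847}\right) = - \frac{90952}{11847}$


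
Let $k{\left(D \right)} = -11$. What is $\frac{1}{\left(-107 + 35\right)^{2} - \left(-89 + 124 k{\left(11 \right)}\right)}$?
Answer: $\frac{1}{6637} \approx 0.00015067$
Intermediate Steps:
$\frac{1}{\left(-107 + 35\right)^{2} - \left(-89 + 124 k{\left(11 \right)}\right)} = \frac{1}{\left(-107 + 35\right)^{2} + \left(89 - -1364\right)} = \frac{1}{\left(-72\right)^{2} + \left(89 + 1364\right)} = \frac{1}{5184 + 1453} = \frac{1}{6637}$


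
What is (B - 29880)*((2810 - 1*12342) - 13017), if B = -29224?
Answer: 1332736096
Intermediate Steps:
(B - 29880)*((2810 - 1*12342) - 13017) = (-29224 - 29880)*((2810 - 1*12342) - 13017) = -59104*((2810 - 12342) - 13017) = -59104*(-9532 - 13017) = -59104*(-22549) = 1332736096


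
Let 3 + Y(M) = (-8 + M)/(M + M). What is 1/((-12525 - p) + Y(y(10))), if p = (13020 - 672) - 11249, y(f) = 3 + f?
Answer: -26/354297 ≈ -7.3385e-5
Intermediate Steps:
Y(M) = -3 + (-8 + M)/(2*M) (Y(M) = -3 + (-8 + M)/(M + M) = -3 + (-8 + M)/((2*M)) = -3 + (-8 + M)*(1/(2*M)) = -3 + (-8 + M)/(2*M))
p = 1099 (p = 12348 - 11249 = 1099)
1/((-12525 - p) + Y(y(10))) = 1/((-12525 - 1*1099) + (-5/2 - 4/(3 + 10))) = 1/((-12525 - 1099) + (-5/2 - 4/13)) = 1/(-13624 + (-5/2 - 4*1/13)) = 1/(-13624 + (-5/2 - 4/13)) = 1/(-13624 - 73/26) = 1/(-354297/26) = -26/354297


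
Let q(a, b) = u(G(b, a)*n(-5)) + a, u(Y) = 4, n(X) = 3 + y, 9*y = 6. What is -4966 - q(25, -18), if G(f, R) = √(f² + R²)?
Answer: -4995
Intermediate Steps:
y = ⅔ (y = (⅑)*6 = ⅔ ≈ 0.66667)
G(f, R) = √(R² + f²)
n(X) = 11/3 (n(X) = 3 + ⅔ = 11/3)
q(a, b) = 4 + a
-4966 - q(25, -18) = -4966 - (4 + 25) = -4966 - 1*29 = -4966 - 29 = -4995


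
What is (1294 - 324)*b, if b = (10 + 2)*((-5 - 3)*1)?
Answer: -93120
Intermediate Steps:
b = -96 (b = 12*(-8*1) = 12*(-8) = -96)
(1294 - 324)*b = (1294 - 324)*(-96) = 970*(-96) = -93120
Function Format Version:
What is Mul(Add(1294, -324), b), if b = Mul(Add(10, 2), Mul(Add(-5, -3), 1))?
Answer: -93120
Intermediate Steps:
b = -96 (b = Mul(12, Mul(-8, 1)) = Mul(12, -8) = -96)
Mul(Add(1294, -324), b) = Mul(Add(1294, -324), -96) = Mul(970, -96) = -93120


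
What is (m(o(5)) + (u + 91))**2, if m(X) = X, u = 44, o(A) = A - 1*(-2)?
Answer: 20164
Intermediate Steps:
o(A) = 2 + A (o(A) = A + 2 = 2 + A)
(m(o(5)) + (u + 91))**2 = ((2 + 5) + (44 + 91))**2 = (7 + 135)**2 = 142**2 = 20164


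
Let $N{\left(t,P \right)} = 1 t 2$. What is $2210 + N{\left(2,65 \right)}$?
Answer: $2214$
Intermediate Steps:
$N{\left(t,P \right)} = 2 t$ ($N{\left(t,P \right)} = t 2 = 2 t$)
$2210 + N{\left(2,65 \right)} = 2210 + 2 \cdot 2 = 2210 + 4 = 2214$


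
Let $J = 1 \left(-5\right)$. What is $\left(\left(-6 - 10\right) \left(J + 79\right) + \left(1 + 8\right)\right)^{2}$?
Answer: $1380625$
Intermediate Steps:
$J = -5$
$\left(\left(-6 - 10\right) \left(J + 79\right) + \left(1 + 8\right)\right)^{2} = \left(\left(-6 - 10\right) \left(-5 + 79\right) + \left(1 + 8\right)\right)^{2} = \left(\left(-16\right) 74 + 9\right)^{2} = \left(-1184 + 9\right)^{2} = \left(-1175\right)^{2} = 1380625$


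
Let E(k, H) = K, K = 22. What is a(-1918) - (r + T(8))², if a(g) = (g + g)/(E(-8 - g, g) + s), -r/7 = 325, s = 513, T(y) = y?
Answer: -2749523451/535 ≈ -5.1393e+6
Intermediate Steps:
r = -2275 (r = -7*325 = -2275)
E(k, H) = 22
a(g) = 2*g/535 (a(g) = (g + g)/(22 + 513) = (2*g)/535 = (2*g)*(1/535) = 2*g/535)
a(-1918) - (r + T(8))² = (2/535)*(-1918) - (-2275 + 8)² = -3836/535 - 1*(-2267)² = -3836/535 - 1*5139289 = -3836/535 - 5139289 = -2749523451/535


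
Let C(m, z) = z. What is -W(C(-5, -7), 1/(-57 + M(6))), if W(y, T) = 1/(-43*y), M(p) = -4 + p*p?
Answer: -1/301 ≈ -0.0033223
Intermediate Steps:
M(p) = -4 + p**2
W(y, T) = -1/(43*y)
-W(C(-5, -7), 1/(-57 + M(6))) = -(-1)/(43*(-7)) = -(-1)*(-1)/(43*7) = -1*1/301 = -1/301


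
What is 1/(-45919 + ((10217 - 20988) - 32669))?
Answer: -1/89359 ≈ -1.1191e-5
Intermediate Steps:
1/(-45919 + ((10217 - 20988) - 32669)) = 1/(-45919 + (-10771 - 32669)) = 1/(-45919 - 43440) = 1/(-89359) = -1/89359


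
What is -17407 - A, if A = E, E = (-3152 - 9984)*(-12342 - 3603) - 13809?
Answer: -209457118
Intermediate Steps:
E = 209439711 (E = -13136*(-15945) - 13809 = 209453520 - 13809 = 209439711)
A = 209439711
-17407 - A = -17407 - 1*209439711 = -17407 - 209439711 = -209457118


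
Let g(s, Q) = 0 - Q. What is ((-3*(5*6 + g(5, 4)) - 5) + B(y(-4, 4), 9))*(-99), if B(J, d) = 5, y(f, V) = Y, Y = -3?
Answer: 7722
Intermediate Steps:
y(f, V) = -3
g(s, Q) = -Q
((-3*(5*6 + g(5, 4)) - 5) + B(y(-4, 4), 9))*(-99) = ((-3*(5*6 - 1*4) - 5) + 5)*(-99) = ((-3*(30 - 4) - 5) + 5)*(-99) = ((-3*26 - 5) + 5)*(-99) = ((-78 - 5) + 5)*(-99) = (-83 + 5)*(-99) = -78*(-99) = 7722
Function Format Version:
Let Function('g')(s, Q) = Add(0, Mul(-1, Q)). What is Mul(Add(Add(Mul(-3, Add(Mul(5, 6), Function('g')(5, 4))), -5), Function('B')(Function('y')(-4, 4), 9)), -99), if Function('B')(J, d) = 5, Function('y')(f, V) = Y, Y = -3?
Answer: 7722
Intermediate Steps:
Function('y')(f, V) = -3
Function('g')(s, Q) = Mul(-1, Q)
Mul(Add(Add(Mul(-3, Add(Mul(5, 6), Function('g')(5, 4))), -5), Function('B')(Function('y')(-4, 4), 9)), -99) = Mul(Add(Add(Mul(-3, Add(Mul(5, 6), Mul(-1, 4))), -5), 5), -99) = Mul(Add(Add(Mul(-3, Add(30, -4)), -5), 5), -99) = Mul(Add(Add(Mul(-3, 26), -5), 5), -99) = Mul(Add(Add(-78, -5), 5), -99) = Mul(Add(-83, 5), -99) = Mul(-78, -99) = 7722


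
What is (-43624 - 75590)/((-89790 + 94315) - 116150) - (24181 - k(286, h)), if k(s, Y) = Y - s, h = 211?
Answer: -2707456786/111625 ≈ -24255.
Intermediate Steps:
(-43624 - 75590)/((-89790 + 94315) - 116150) - (24181 - k(286, h)) = (-43624 - 75590)/((-89790 + 94315) - 116150) - (24181 - (211 - 1*286)) = -119214/(4525 - 116150) - (24181 - (211 - 286)) = -119214/(-111625) - (24181 - 1*(-75)) = -119214*(-1/111625) - (24181 + 75) = 119214/111625 - 1*24256 = 119214/111625 - 24256 = -2707456786/111625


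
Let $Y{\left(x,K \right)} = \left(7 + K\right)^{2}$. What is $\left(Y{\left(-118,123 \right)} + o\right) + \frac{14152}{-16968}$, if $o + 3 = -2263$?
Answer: $\frac{31036945}{2121} \approx 14633.0$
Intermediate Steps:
$o = -2266$ ($o = -3 - 2263 = -2266$)
$\left(Y{\left(-118,123 \right)} + o\right) + \frac{14152}{-16968} = \left(\left(7 + 123\right)^{2} - 2266\right) + \frac{14152}{-16968} = \left(130^{2} - 2266\right) + 14152 \left(- \frac{1}{16968}\right) = \left(16900 - 2266\right) - \frac{1769}{2121} = 14634 - \frac{1769}{2121} = \frac{31036945}{2121}$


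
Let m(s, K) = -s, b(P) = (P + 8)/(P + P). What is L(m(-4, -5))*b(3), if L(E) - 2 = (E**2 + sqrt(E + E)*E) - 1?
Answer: 187/6 + 44*sqrt(2)/3 ≈ 51.908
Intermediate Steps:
b(P) = (8 + P)/(2*P) (b(P) = (8 + P)/((2*P)) = (8 + P)*(1/(2*P)) = (8 + P)/(2*P))
L(E) = 1 + E**2 + sqrt(2)*E**(3/2) (L(E) = 2 + ((E**2 + sqrt(E + E)*E) - 1) = 2 + ((E**2 + sqrt(2*E)*E) - 1) = 2 + ((E**2 + (sqrt(2)*sqrt(E))*E) - 1) = 2 + ((E**2 + sqrt(2)*E**(3/2)) - 1) = 2 + (-1 + E**2 + sqrt(2)*E**(3/2)) = 1 + E**2 + sqrt(2)*E**(3/2))
L(m(-4, -5))*b(3) = (1 + (-1*(-4))**2 + sqrt(2)*(-1*(-4))**(3/2))*((1/2)*(8 + 3)/3) = (1 + 4**2 + sqrt(2)*4**(3/2))*((1/2)*(1/3)*11) = (1 + 16 + sqrt(2)*8)*(11/6) = (1 + 16 + 8*sqrt(2))*(11/6) = (17 + 8*sqrt(2))*(11/6) = 187/6 + 44*sqrt(2)/3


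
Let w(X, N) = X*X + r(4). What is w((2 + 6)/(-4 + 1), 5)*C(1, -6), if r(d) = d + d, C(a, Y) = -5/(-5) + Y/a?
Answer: -680/9 ≈ -75.556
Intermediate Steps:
C(a, Y) = 1 + Y/a (C(a, Y) = -5*(-⅕) + Y/a = 1 + Y/a)
r(d) = 2*d
w(X, N) = 8 + X² (w(X, N) = X*X + 2*4 = X² + 8 = 8 + X²)
w((2 + 6)/(-4 + 1), 5)*C(1, -6) = (8 + ((2 + 6)/(-4 + 1))²)*((-6 + 1)/1) = (8 + (8/(-3))²)*(1*(-5)) = (8 + (8*(-⅓))²)*(-5) = (8 + (-8/3)²)*(-5) = (8 + 64/9)*(-5) = (136/9)*(-5) = -680/9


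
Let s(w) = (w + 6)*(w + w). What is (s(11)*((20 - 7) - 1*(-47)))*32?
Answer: 718080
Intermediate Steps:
s(w) = 2*w*(6 + w) (s(w) = (6 + w)*(2*w) = 2*w*(6 + w))
(s(11)*((20 - 7) - 1*(-47)))*32 = ((2*11*(6 + 11))*((20 - 7) - 1*(-47)))*32 = ((2*11*17)*(13 + 47))*32 = (374*60)*32 = 22440*32 = 718080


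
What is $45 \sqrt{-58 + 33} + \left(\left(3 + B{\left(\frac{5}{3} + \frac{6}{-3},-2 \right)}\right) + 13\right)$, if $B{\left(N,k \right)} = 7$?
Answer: $23 + 225 i \approx 23.0 + 225.0 i$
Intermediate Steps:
$45 \sqrt{-58 + 33} + \left(\left(3 + B{\left(\frac{5}{3} + \frac{6}{-3},-2 \right)}\right) + 13\right) = 45 \sqrt{-58 + 33} + \left(\left(3 + 7\right) + 13\right) = 45 \sqrt{-25} + \left(10 + 13\right) = 45 \cdot 5 i + 23 = 225 i + 23 = 23 + 225 i$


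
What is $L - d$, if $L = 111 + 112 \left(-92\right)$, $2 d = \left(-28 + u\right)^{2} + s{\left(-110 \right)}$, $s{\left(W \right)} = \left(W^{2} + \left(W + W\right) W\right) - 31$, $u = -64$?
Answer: $- \frac{65119}{2} \approx -32560.0$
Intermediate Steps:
$s{\left(W \right)} = -31 + 3 W^{2}$ ($s{\left(W \right)} = \left(W^{2} + 2 W W\right) - 31 = \left(W^{2} + 2 W^{2}\right) - 31 = 3 W^{2} - 31 = -31 + 3 W^{2}$)
$d = \frac{44733}{2}$ ($d = \frac{\left(-28 - 64\right)^{2} - \left(31 - 3 \left(-110\right)^{2}\right)}{2} = \frac{\left(-92\right)^{2} + \left(-31 + 3 \cdot 12100\right)}{2} = \frac{8464 + \left(-31 + 36300\right)}{2} = \frac{8464 + 36269}{2} = \frac{1}{2} \cdot 44733 = \frac{44733}{2} \approx 22367.0$)
$L = -10193$ ($L = 111 - 10304 = -10193$)
$L - d = -10193 - \frac{44733}{2} = - \frac{65119}{2}$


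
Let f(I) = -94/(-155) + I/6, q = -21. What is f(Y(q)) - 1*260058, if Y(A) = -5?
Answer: -241854151/930 ≈ -2.6006e+5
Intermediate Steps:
f(I) = 94/155 + I/6 (f(I) = -94*(-1/155) + I*(1/6) = 94/155 + I/6)
f(Y(q)) - 1*260058 = (94/155 + (1/6)*(-5)) - 1*260058 = (94/155 - 5/6) - 260058 = -211/930 - 260058 = -241854151/930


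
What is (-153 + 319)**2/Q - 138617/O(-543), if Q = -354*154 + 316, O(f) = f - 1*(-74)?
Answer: 1875029409/6354950 ≈ 295.05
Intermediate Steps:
O(f) = 74 + f (O(f) = f + 74 = 74 + f)
Q = -54200 (Q = -54516 + 316 = -54200)
(-153 + 319)**2/Q - 138617/O(-543) = (-153 + 319)**2/(-54200) - 138617/(74 - 543) = 166**2*(-1/54200) - 138617/(-469) = 27556*(-1/54200) - 138617*(-1/469) = -6889/13550 + 138617/469 = 1875029409/6354950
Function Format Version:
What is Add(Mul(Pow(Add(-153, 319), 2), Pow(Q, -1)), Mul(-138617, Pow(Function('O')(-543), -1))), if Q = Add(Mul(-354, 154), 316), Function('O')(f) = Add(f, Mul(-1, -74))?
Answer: Rational(1875029409, 6354950) ≈ 295.05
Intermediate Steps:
Function('O')(f) = Add(74, f) (Function('O')(f) = Add(f, 74) = Add(74, f))
Q = -54200 (Q = Add(-54516, 316) = -54200)
Add(Mul(Pow(Add(-153, 319), 2), Pow(Q, -1)), Mul(-138617, Pow(Function('O')(-543), -1))) = Add(Mul(Pow(Add(-153, 319), 2), Pow(-54200, -1)), Mul(-138617, Pow(Add(74, -543), -1))) = Add(Mul(Pow(166, 2), Rational(-1, 54200)), Mul(-138617, Pow(-469, -1))) = Add(Mul(27556, Rational(-1, 54200)), Mul(-138617, Rational(-1, 469))) = Add(Rational(-6889, 13550), Rational(138617, 469)) = Rational(1875029409, 6354950)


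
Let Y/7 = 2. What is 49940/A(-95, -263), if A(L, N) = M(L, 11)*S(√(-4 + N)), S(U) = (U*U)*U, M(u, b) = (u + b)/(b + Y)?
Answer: -312125*I*√267/1497069 ≈ -3.4068*I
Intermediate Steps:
Y = 14 (Y = 7*2 = 14)
M(u, b) = (b + u)/(14 + b) (M(u, b) = (u + b)/(b + 14) = (b + u)/(14 + b))
S(U) = U³ (S(U) = U²*U = U³)
A(L, N) = (-4 + N)^(3/2)*(11/25 + L/25) (A(L, N) = ((11 + L)/(14 + 11))*(√(-4 + N))³ = ((11 + L)/25)*(-4 + N)^(3/2) = (11/25 + L/25)*(-4 + N)^(3/2) = (-4 + N)^(3/2)*(11/25 + L/25))
49940/A(-95, -263) = 49940/(((-4 - 263)^(3/2)*(11 - 95)/25)) = 49940/(((1/25)*(-267)^(3/2)*(-84))) = 49940/(((1/25)*(-267*I*√267)*(-84))) = 49940/((22428*I*√267/25)) = 49940*(-25*I*√267/5988276) = -312125*I*√267/1497069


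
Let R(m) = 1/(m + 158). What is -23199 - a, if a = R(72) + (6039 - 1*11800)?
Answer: -4010741/230 ≈ -17438.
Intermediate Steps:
R(m) = 1/(158 + m)
a = -1325029/230 (a = 1/(158 + 72) + (6039 - 1*11800) = 1/230 + (6039 - 11800) = 1/230 - 5761 = -1325029/230 ≈ -5761.0)
-23199 - a = -23199 - 1*(-1325029/230) = -23199 + 1325029/230 = -4010741/230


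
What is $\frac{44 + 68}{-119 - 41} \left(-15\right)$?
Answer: $\frac{21}{2} \approx 10.5$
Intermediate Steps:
$\frac{44 + 68}{-119 - 41} \left(-15\right) = \frac{112}{-160} \left(-15\right) = 112 \left(- \frac{1}{160}\right) \left(-15\right) = \left(- \frac{7}{10}\right) \left(-15\right) = \frac{21}{2}$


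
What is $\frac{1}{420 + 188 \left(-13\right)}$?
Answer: $- \frac{1}{2024} \approx -0.00049407$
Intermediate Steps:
$\frac{1}{420 + 188 \left(-13\right)} = \frac{1}{420 - 2444} = \frac{1}{-2024} = - \frac{1}{2024}$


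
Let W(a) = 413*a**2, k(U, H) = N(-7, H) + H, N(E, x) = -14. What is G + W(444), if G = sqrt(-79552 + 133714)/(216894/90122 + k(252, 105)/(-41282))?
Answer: 81417168 + 5580624606*sqrt(6018)/4472808503 ≈ 8.1417e+7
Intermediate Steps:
k(U, H) = -14 + H
G = 5580624606*sqrt(6018)/4472808503 (G = sqrt(-79552 + 133714)/(216894/90122 + (-14 + 105)/(-41282)) = sqrt(54162)/(216894*(1/90122) + 91*(-1/41282)) = (3*sqrt(6018))/(108447/45061 - 91/41282) = (3*sqrt(6018))/(4472808503/1860208202) = (3*sqrt(6018))*(1860208202/4472808503) = 5580624606*sqrt(6018)/4472808503 ≈ 96.790)
G + W(444) = 5580624606*sqrt(6018)/4472808503 + 413*444**2 = 5580624606*sqrt(6018)/4472808503 + 413*197136 = 5580624606*sqrt(6018)/4472808503 + 81417168 = 81417168 + 5580624606*sqrt(6018)/4472808503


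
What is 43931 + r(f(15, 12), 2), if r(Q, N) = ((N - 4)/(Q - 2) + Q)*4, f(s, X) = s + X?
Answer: 1100967/25 ≈ 44039.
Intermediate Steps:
f(s, X) = X + s
r(Q, N) = 4*Q + 4*(-4 + N)/(-2 + Q) (r(Q, N) = ((-4 + N)/(-2 + Q) + Q)*4 = (Q + (-4 + N)/(-2 + Q))*4 = 4*Q + 4*(-4 + N)/(-2 + Q))
43931 + r(f(15, 12), 2) = 43931 + 4*(-4 + 2 + (12 + 15)² - 2*(12 + 15))/(-2 + (12 + 15)) = 43931 + 4*(-4 + 2 + 27² - 2*27)/(-2 + 27) = 43931 + 4*(-4 + 2 + 729 - 54)/25 = 43931 + 4*(1/25)*673 = 43931 + 2692/25 = 1100967/25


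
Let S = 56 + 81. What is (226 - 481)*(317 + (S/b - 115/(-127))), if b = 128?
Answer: -1322244105/16256 ≈ -81339.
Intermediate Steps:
S = 137
(226 - 481)*(317 + (S/b - 115/(-127))) = (226 - 481)*(317 + (137/128 - 115/(-127))) = -255*(317 + (137*(1/128) - 115*(-1/127))) = -255*(317 + (137/128 + 115/127)) = -255*(317 + 32119/16256) = -255*5185271/16256 = -1322244105/16256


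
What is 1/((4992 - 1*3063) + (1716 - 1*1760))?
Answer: 1/1885 ≈ 0.00053050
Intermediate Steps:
1/((4992 - 1*3063) + (1716 - 1*1760)) = 1/((4992 - 3063) + (1716 - 1760)) = 1/(1929 - 44) = 1/1885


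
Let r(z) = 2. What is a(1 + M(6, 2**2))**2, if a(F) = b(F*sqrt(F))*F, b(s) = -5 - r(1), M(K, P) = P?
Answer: 1225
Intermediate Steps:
b(s) = -7 (b(s) = -5 - 1*2 = -5 - 2 = -7)
a(F) = -7*F
a(1 + M(6, 2**2))**2 = (-7*(1 + 2**2))**2 = (-7*(1 + 4))**2 = (-7*5)**2 = (-35)**2 = 1225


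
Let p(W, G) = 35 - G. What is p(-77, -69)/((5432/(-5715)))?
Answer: -74295/679 ≈ -109.42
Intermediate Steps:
p(-77, -69)/((5432/(-5715))) = (35 - 1*(-69))/((5432/(-5715))) = (35 + 69)/((5432*(-1/5715))) = 104/(-5432/5715) = 104*(-5715/5432) = -74295/679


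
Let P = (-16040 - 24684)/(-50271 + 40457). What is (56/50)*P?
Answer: 81448/17525 ≈ 4.6475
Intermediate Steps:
P = 20362/4907 (P = -40724/(-9814) = -40724*(-1/9814) = 20362/4907 ≈ 4.1496)
(56/50)*P = (56/50)*(20362/4907) = (56*(1/50))*(20362/4907) = (28/25)*(20362/4907) = 81448/17525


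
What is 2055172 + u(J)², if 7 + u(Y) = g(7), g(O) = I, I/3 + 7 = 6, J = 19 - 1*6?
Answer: 2055272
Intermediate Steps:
J = 13 (J = 19 - 6 = 13)
I = -3 (I = -21 + 3*6 = -21 + 18 = -3)
g(O) = -3
u(Y) = -10 (u(Y) = -7 - 3 = -10)
2055172 + u(J)² = 2055172 + (-10)² = 2055172 + 100 = 2055272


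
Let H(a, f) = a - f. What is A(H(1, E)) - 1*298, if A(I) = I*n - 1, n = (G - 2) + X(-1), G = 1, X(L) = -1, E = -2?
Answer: -305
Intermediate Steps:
n = -2 (n = (1 - 2) - 1 = -1 - 1 = -2)
A(I) = -1 - 2*I (A(I) = I*(-2) - 1 = -2*I - 1 = -1 - 2*I)
A(H(1, E)) - 1*298 = (-1 - 2*(1 - 1*(-2))) - 1*298 = (-1 - 2*(1 + 2)) - 298 = (-1 - 2*3) - 298 = (-1 - 6) - 298 = -7 - 298 = -305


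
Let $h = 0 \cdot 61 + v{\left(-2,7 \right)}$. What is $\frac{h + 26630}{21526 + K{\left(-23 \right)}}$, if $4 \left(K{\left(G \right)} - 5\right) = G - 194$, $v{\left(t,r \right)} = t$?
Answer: $\frac{336}{271} \approx 1.2399$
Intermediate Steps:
$K{\left(G \right)} = - \frac{87}{2} + \frac{G}{4}$ ($K{\left(G \right)} = 5 + \frac{G - 194}{4} = 5 + \frac{-194 + G}{4} = 5 + \left(- \frac{97}{2} + \frac{G}{4}\right) = - \frac{87}{2} + \frac{G}{4}$)
$h = -2$ ($h = 0 \cdot 61 - 2 = 0 - 2 = -2$)
$\frac{h + 26630}{21526 + K{\left(-23 \right)}} = \frac{-2 + 26630}{21526 + \left(- \frac{87}{2} + \frac{1}{4} \left(-23\right)\right)} = \frac{26628}{21526 - \frac{197}{4}} = \frac{26628}{\frac{85907}{4}} = 26628 \cdot \frac{4}{85907} = \frac{336}{271}$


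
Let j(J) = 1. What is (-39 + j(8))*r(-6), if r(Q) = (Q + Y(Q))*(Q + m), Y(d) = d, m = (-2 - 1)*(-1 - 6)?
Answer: 6840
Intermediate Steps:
m = 21 (m = -3*(-7) = 21)
r(Q) = 2*Q*(21 + Q) (r(Q) = (Q + Q)*(Q + 21) = (2*Q)*(21 + Q) = 2*Q*(21 + Q))
(-39 + j(8))*r(-6) = (-39 + 1)*(2*(-6)*(21 - 6)) = -76*(-6)*15 = -38*(-180) = 6840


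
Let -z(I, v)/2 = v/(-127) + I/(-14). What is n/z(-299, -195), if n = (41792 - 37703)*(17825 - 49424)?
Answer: 114866188479/40703 ≈ 2.8221e+6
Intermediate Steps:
z(I, v) = I/7 + 2*v/127 (z(I, v) = -2*(v/(-127) + I/(-14)) = -2*(v*(-1/127) + I*(-1/14)) = -2*(-v/127 - I/14) = -2*(-I/14 - v/127) = I/7 + 2*v/127)
n = -129208311 (n = 4089*(-31599) = -129208311)
n/z(-299, -195) = -129208311/((⅐)*(-299) + (2/127)*(-195)) = -129208311/(-299/7 - 390/127) = -129208311/(-40703/889) = -129208311*(-889/40703) = 114866188479/40703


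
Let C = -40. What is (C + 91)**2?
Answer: 2601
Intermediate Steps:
(C + 91)**2 = (-40 + 91)**2 = 51**2 = 2601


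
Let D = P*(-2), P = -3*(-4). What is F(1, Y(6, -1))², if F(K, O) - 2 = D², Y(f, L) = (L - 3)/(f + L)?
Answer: 334084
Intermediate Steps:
P = 12
D = -24 (D = 12*(-2) = -24)
Y(f, L) = (-3 + L)/(L + f)
F(K, O) = 578 (F(K, O) = 2 + (-24)² = 2 + 576 = 578)
F(1, Y(6, -1))² = 578² = 334084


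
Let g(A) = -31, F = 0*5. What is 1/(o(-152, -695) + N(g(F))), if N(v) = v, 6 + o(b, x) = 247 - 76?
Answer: 1/134 ≈ 0.0074627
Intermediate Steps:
F = 0
o(b, x) = 165 (o(b, x) = -6 + (247 - 76) = -6 + 171 = 165)
1/(o(-152, -695) + N(g(F))) = 1/(165 - 31) = 1/134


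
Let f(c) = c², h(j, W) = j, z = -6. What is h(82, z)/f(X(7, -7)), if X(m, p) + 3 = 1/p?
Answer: 2009/242 ≈ 8.3017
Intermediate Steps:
X(m, p) = -3 + 1/p
h(82, z)/f(X(7, -7)) = 82/((-3 + 1/(-7))²) = 82/((-3 - ⅐)²) = 82/((-22/7)²) = 82/(484/49) = 82*(49/484) = 2009/242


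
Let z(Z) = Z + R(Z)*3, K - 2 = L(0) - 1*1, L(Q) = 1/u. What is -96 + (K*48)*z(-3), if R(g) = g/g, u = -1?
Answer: -96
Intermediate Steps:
R(g) = 1
L(Q) = -1 (L(Q) = 1/(-1) = -1)
K = 0 (K = 2 + (-1 - 1*1) = 2 + (-1 - 1) = 2 - 2 = 0)
z(Z) = 3 + Z (z(Z) = Z + 1*3 = Z + 3 = 3 + Z)
-96 + (K*48)*z(-3) = -96 + (0*48)*(3 - 3) = -96 + 0*0 = -96 + 0 = -96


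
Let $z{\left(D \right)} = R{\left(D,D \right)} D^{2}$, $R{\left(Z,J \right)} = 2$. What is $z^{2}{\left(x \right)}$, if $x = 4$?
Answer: $1024$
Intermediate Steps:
$z{\left(D \right)} = 2 D^{2}$
$z^{2}{\left(x \right)} = \left(2 \cdot 4^{2}\right)^{2} = \left(2 \cdot 16\right)^{2} = 32^{2} = 1024$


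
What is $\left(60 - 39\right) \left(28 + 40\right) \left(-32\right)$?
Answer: $-45696$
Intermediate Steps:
$\left(60 - 39\right) \left(28 + 40\right) \left(-32\right) = 21 \cdot 68 \left(-32\right) = 1428 \left(-32\right) = -45696$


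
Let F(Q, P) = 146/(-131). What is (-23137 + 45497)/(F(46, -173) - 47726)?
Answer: -732290/1563063 ≈ -0.46850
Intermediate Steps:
F(Q, P) = -146/131 (F(Q, P) = 146*(-1/131) = -146/131)
(-23137 + 45497)/(F(46, -173) - 47726) = (-23137 + 45497)/(-146/131 - 47726) = 22360/(-6252252/131) = 22360*(-131/6252252) = -732290/1563063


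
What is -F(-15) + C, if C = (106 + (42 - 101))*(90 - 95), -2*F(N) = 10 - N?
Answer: -445/2 ≈ -222.50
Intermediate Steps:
F(N) = -5 + N/2 (F(N) = -(10 - N)/2 = -5 + N/2)
C = -235 (C = (106 - 59)*(-5) = 47*(-5) = -235)
-F(-15) + C = -(-5 + (½)*(-15)) - 235 = -(-5 - 15/2) - 235 = -1*(-25/2) - 235 = 25/2 - 235 = -445/2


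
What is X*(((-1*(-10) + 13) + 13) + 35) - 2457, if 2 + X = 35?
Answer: -114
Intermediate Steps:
X = 33 (X = -2 + 35 = 33)
X*(((-1*(-10) + 13) + 13) + 35) - 2457 = 33*(((-1*(-10) + 13) + 13) + 35) - 2457 = 33*(((10 + 13) + 13) + 35) - 2457 = 33*((23 + 13) + 35) - 2457 = 33*(36 + 35) - 2457 = 33*71 - 2457 = 2343 - 2457 = -114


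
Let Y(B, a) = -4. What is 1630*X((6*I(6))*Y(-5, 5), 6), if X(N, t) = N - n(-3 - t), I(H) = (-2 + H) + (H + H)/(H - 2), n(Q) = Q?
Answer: -259170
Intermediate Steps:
I(H) = -2 + H + 2*H/(-2 + H) (I(H) = (-2 + H) + (2*H)/(-2 + H) = (-2 + H) + 2*H/(-2 + H) = -2 + H + 2*H/(-2 + H))
X(N, t) = 3 + N + t (X(N, t) = N - (-3 - t) = N + (3 + t) = 3 + N + t)
1630*X((6*I(6))*Y(-5, 5), 6) = 1630*(3 + (6*((4 + 6² - 2*6)/(-2 + 6)))*(-4) + 6) = 1630*(3 + (6*((4 + 36 - 12)/4))*(-4) + 6) = 1630*(3 + (6*((¼)*28))*(-4) + 6) = 1630*(3 + (6*7)*(-4) + 6) = 1630*(3 + 42*(-4) + 6) = 1630*(3 - 168 + 6) = 1630*(-159) = -259170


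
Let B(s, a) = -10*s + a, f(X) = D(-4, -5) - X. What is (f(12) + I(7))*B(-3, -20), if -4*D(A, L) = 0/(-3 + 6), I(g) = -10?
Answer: -220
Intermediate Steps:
D(A, L) = 0 (D(A, L) = -0/(-3 + 6) = -0/3 = -¼*0 = 0)
f(X) = -X (f(X) = 0 - X = -X)
B(s, a) = a - 10*s
(f(12) + I(7))*B(-3, -20) = (-1*12 - 10)*(-20 - 10*(-3)) = (-12 - 10)*(-20 + 30) = -22*10 = -220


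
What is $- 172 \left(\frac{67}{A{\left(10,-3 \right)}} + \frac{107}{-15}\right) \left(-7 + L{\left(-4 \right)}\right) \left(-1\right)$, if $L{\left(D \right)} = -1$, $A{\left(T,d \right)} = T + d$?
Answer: $- \frac{352256}{105} \approx -3354.8$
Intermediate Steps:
$- 172 \left(\frac{67}{A{\left(10,-3 \right)}} + \frac{107}{-15}\right) \left(-7 + L{\left(-4 \right)}\right) \left(-1\right) = - 172 \left(\frac{67}{10 - 3} + \frac{107}{-15}\right) \left(-7 - 1\right) \left(-1\right) = - 172 \left(\frac{67}{7} + 107 \left(- \frac{1}{15}\right)\right) \left(\left(-8\right) \left(-1\right)\right) = - 172 \left(67 \cdot \frac{1}{7} - \frac{107}{15}\right) 8 = - 172 \left(\frac{67}{7} - \frac{107}{15}\right) 8 = \left(-172\right) \frac{256}{105} \cdot 8 = \left(- \frac{44032}{105}\right) 8 = - \frac{352256}{105}$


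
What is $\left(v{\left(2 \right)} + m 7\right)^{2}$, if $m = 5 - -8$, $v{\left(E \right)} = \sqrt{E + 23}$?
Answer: $9216$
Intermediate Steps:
$v{\left(E \right)} = \sqrt{23 + E}$
$m = 13$ ($m = 5 + 8 = 13$)
$\left(v{\left(2 \right)} + m 7\right)^{2} = \left(\sqrt{23 + 2} + 13 \cdot 7\right)^{2} = \left(\sqrt{25} + 91\right)^{2} = \left(5 + 91\right)^{2} = 96^{2} = 9216$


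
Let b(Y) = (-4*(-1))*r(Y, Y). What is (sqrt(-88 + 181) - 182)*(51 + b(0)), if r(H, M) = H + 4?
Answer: -12194 + 67*sqrt(93) ≈ -11548.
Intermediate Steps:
r(H, M) = 4 + H
b(Y) = 16 + 4*Y (b(Y) = (-4*(-1))*(4 + Y) = 4*(4 + Y) = 16 + 4*Y)
(sqrt(-88 + 181) - 182)*(51 + b(0)) = (sqrt(-88 + 181) - 182)*(51 + (16 + 4*0)) = (sqrt(93) - 182)*(51 + (16 + 0)) = (-182 + sqrt(93))*(51 + 16) = (-182 + sqrt(93))*67 = -12194 + 67*sqrt(93)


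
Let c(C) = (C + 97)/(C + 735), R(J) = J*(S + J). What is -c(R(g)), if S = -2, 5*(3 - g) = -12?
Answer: -1442/9417 ≈ -0.15313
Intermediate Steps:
g = 27/5 (g = 3 - ⅕*(-12) = 3 + 12/5 = 27/5 ≈ 5.4000)
R(J) = J*(-2 + J)
c(C) = (97 + C)/(735 + C)
-c(R(g)) = -(97 + 27*(-2 + 27/5)/5)/(735 + 27*(-2 + 27/5)/5) = -(97 + (27/5)*(17/5))/(735 + (27/5)*(17/5)) = -(97 + 459/25)/(735 + 459/25) = -2884/(18834/25*25) = -25*2884/(18834*25) = -1*1442/9417 = -1442/9417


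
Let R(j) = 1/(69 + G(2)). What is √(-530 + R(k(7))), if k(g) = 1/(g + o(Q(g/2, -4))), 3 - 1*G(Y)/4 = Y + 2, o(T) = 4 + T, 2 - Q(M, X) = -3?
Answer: I*√2239185/65 ≈ 23.021*I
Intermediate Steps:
Q(M, X) = 5 (Q(M, X) = 2 - 1*(-3) = 2 + 3 = 5)
G(Y) = 4 - 4*Y (G(Y) = 12 - 4*(Y + 2) = 12 - 4*(2 + Y) = 12 + (-8 - 4*Y) = 4 - 4*Y)
k(g) = 1/(9 + g) (k(g) = 1/(g + (4 + 5)) = 1/(g + 9) = 1/(9 + g))
R(j) = 1/65 (R(j) = 1/(69 + (4 - 4*2)) = 1/(69 + (4 - 8)) = 1/(69 - 4) = 1/65)
√(-530 + R(k(7))) = √(-530 + 1/65) = √(-34449/65) = I*√2239185/65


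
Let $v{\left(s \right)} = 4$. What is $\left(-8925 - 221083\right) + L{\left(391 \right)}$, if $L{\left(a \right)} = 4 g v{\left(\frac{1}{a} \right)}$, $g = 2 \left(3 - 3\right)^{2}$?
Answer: $-230008$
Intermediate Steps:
$g = 0$ ($g = 2 \cdot 0^{2} = 2 \cdot 0 = 0$)
$L{\left(a \right)} = 0$ ($L{\left(a \right)} = 4 \cdot 0 \cdot 4 = 0 \cdot 4 = 0$)
$\left(-8925 - 221083\right) + L{\left(391 \right)} = \left(-8925 - 221083\right) + 0 = -230008 + 0 = -230008$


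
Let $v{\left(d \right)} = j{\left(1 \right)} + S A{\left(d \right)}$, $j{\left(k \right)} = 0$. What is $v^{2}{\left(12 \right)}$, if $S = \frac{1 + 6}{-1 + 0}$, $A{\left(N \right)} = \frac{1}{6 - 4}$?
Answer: $\frac{49}{4} \approx 12.25$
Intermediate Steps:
$A{\left(N \right)} = \frac{1}{2}$
$S = -7$ ($S = \frac{7}{-1} = 7 \left(-1\right) = -7$)
$v{\left(d \right)} = - \frac{7}{2}$ ($v{\left(d \right)} = 0 - \frac{7}{2} = - \frac{7}{2}$)
$v^{2}{\left(12 \right)} = \left(- \frac{7}{2}\right)^{2} = \frac{49}{4}$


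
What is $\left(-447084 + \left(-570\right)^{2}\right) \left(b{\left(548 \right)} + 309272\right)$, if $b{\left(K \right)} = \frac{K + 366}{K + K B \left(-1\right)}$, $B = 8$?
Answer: $- \frac{36238750436988}{959} \approx -3.7788 \cdot 10^{10}$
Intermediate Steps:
$b{\left(K \right)} = - \frac{366 + K}{7 K}$ ($b{\left(K \right)} = \frac{K + 366}{K + K 8 \left(-1\right)} = \frac{366 + K}{K + 8 K \left(-1\right)} = \frac{366 + K}{K - 8 K} = \frac{366 + K}{\left(-7\right) K} = \left(366 + K\right) \left(- \frac{1}{7 K}\right) = - \frac{366 + K}{7 K}$)
$\left(-447084 + \left(-570\right)^{2}\right) \left(b{\left(548 \right)} + 309272\right) = \left(-447084 + \left(-570\right)^{2}\right) \left(\frac{-366 - 548}{7 \cdot 548} + 309272\right) = \left(-447084 + 324900\right) \left(\frac{1}{7} \cdot \frac{1}{548} \left(-366 - 548\right) + 309272\right) = - 122184 \left(\frac{1}{7} \cdot \frac{1}{548} \left(-914\right) + 309272\right) = - 122184 \left(- \frac{457}{1918} + 309272\right) = \left(-122184\right) \frac{593183239}{1918} = - \frac{36238750436988}{959}$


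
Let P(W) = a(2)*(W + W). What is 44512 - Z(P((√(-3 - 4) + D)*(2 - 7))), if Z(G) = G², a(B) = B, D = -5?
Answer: 37312 + 4000*I*√7 ≈ 37312.0 + 10583.0*I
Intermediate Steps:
P(W) = 4*W (P(W) = 2*(W + W) = 2*(2*W) = 4*W)
44512 - Z(P((√(-3 - 4) + D)*(2 - 7))) = 44512 - (4*((√(-3 - 4) - 5)*(2 - 7)))² = 44512 - (4*((√(-7) - 5)*(-5)))² = 44512 - (4*((I*√7 - 5)*(-5)))² = 44512 - (4*((-5 + I*√7)*(-5)))² = 44512 - (4*(25 - 5*I*√7))² = 44512 - (100 - 20*I*√7)²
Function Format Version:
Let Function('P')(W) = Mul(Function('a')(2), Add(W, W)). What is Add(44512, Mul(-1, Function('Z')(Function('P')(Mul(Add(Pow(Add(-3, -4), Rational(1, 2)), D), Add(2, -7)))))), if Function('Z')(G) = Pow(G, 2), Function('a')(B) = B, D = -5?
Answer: Add(37312, Mul(4000, I, Pow(7, Rational(1, 2)))) ≈ Add(37312., Mul(10583., I))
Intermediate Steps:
Function('P')(W) = Mul(4, W) (Function('P')(W) = Mul(2, Add(W, W)) = Mul(2, Mul(2, W)) = Mul(4, W))
Add(44512, Mul(-1, Function('Z')(Function('P')(Mul(Add(Pow(Add(-3, -4), Rational(1, 2)), D), Add(2, -7)))))) = Add(44512, Mul(-1, Pow(Mul(4, Mul(Add(Pow(Add(-3, -4), Rational(1, 2)), -5), Add(2, -7))), 2))) = Add(44512, Mul(-1, Pow(Mul(4, Mul(Add(Pow(-7, Rational(1, 2)), -5), -5)), 2))) = Add(44512, Mul(-1, Pow(Mul(4, Mul(Add(Mul(I, Pow(7, Rational(1, 2))), -5), -5)), 2))) = Add(44512, Mul(-1, Pow(Mul(4, Mul(Add(-5, Mul(I, Pow(7, Rational(1, 2)))), -5)), 2))) = Add(44512, Mul(-1, Pow(Mul(4, Add(25, Mul(-5, I, Pow(7, Rational(1, 2))))), 2))) = Add(44512, Mul(-1, Pow(Add(100, Mul(-20, I, Pow(7, Rational(1, 2)))), 2)))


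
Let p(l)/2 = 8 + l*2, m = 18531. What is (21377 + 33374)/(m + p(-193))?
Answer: 54751/17775 ≈ 3.0802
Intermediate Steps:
p(l) = 16 + 4*l (p(l) = 2*(8 + l*2) = 2*(8 + 2*l) = 16 + 4*l)
(21377 + 33374)/(m + p(-193)) = (21377 + 33374)/(18531 + (16 + 4*(-193))) = 54751/(18531 + (16 - 772)) = 54751/(18531 - 756) = 54751/17775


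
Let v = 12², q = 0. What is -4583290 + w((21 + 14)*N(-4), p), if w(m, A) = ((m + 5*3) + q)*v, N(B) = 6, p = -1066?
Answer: -4550890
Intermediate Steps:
v = 144
w(m, A) = 2160 + 144*m (w(m, A) = ((m + 5*3) + 0)*144 = ((m + 15) + 0)*144 = ((15 + m) + 0)*144 = (15 + m)*144 = 2160 + 144*m)
-4583290 + w((21 + 14)*N(-4), p) = -4583290 + (2160 + 144*((21 + 14)*6)) = -4583290 + (2160 + 144*(35*6)) = -4583290 + (2160 + 144*210) = -4583290 + (2160 + 30240) = -4583290 + 32400 = -4550890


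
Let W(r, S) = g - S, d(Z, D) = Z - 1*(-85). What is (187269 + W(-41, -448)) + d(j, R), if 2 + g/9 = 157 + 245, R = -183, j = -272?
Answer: 191130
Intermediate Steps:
g = 3600 (g = -18 + 9*(157 + 245) = -18 + 9*402 = -18 + 3618 = 3600)
d(Z, D) = 85 + Z (d(Z, D) = Z + 85 = 85 + Z)
W(r, S) = 3600 - S
(187269 + W(-41, -448)) + d(j, R) = (187269 + (3600 - 1*(-448))) + (85 - 272) = (187269 + (3600 + 448)) - 187 = (187269 + 4048) - 187 = 191317 - 187 = 191130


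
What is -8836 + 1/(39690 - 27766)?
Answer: -105360463/11924 ≈ -8836.0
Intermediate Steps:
-8836 + 1/(39690 - 27766) = -8836 + 1/11924 = -105360463/11924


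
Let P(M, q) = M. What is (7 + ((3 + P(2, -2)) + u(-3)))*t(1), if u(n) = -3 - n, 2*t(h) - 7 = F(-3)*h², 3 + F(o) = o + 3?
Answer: 24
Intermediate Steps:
F(o) = o (F(o) = -3 + (o + 3) = -3 + (3 + o) = o)
t(h) = 7/2 - 3*h²/2 (t(h) = 7/2 + (-3*h²)/2 = 7/2 - 3*h²/2)
(7 + ((3 + P(2, -2)) + u(-3)))*t(1) = (7 + ((3 + 2) + (-3 - 1*(-3))))*(7/2 - 3/2*1²) = (7 + (5 + (-3 + 3)))*(7/2 - 3/2*1) = (7 + (5 + 0))*(7/2 - 3/2) = (7 + 5)*2 = 12*2 = 24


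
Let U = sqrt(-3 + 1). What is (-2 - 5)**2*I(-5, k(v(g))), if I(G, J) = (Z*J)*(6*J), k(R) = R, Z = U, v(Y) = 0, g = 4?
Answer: 0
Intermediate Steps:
U = I*sqrt(2) (U = sqrt(-2) = I*sqrt(2) ≈ 1.4142*I)
Z = I*sqrt(2) ≈ 1.4142*I
I(G, J) = 6*I*sqrt(2)*J**2 (I(G, J) = ((I*sqrt(2))*J)*(6*J) = (I*J*sqrt(2))*(6*J) = 6*I*sqrt(2)*J**2)
(-2 - 5)**2*I(-5, k(v(g))) = (-2 - 5)**2*(6*I*sqrt(2)*0**2) = (-7)**2*(6*I*sqrt(2)*0) = 49*0 = 0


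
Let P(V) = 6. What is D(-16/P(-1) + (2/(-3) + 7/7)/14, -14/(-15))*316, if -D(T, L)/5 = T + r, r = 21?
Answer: -203030/7 ≈ -29004.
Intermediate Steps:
D(T, L) = -105 - 5*T (D(T, L) = -5*(T + 21) = -5*(21 + T) = -105 - 5*T)
D(-16/P(-1) + (2/(-3) + 7/7)/14, -14/(-15))*316 = (-105 - 5*(-16/6 + (2/(-3) + 7/7)/14))*316 = (-105 - 5*(-16*1/6 + (2*(-1/3) + 7*(1/7))*(1/14)))*316 = (-105 - 5*(-8/3 + (-2/3 + 1)*(1/14)))*316 = (-105 - 5*(-8/3 + (1/3)*(1/14)))*316 = (-105 - 5*(-8/3 + 1/42))*316 = (-105 - 5*(-37/14))*316 = (-105 + 185/14)*316 = -1285/14*316 = -203030/7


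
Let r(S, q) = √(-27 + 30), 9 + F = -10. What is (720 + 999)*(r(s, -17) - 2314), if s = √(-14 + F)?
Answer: -3977766 + 1719*√3 ≈ -3.9748e+6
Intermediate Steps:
F = -19 (F = -9 - 10 = -19)
s = I*√33 (s = √(-14 - 19) = √(-33) = I*√33 ≈ 5.7446*I)
r(S, q) = √3
(720 + 999)*(r(s, -17) - 2314) = (720 + 999)*(√3 - 2314) = 1719*(-2314 + √3) = -3977766 + 1719*√3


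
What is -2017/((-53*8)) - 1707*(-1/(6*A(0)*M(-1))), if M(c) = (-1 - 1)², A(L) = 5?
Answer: 20121/1060 ≈ 18.982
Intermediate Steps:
M(c) = 4 (M(c) = (-2)² = 4)
-2017/((-53*8)) - 1707*(-1/(6*A(0)*M(-1))) = -2017/((-53*8)) - 1707/((4*(-6))*5) = -2017/(-424) - 1707/((-24*5)) = -2017*(-1/424) - 1707/(-120) = 2017/424 - 1707*(-1/120) = 2017/424 + 569/40 = 20121/1060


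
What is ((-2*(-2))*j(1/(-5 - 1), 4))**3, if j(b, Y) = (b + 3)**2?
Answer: 24137569/729 ≈ 33111.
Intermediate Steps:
j(b, Y) = (3 + b)**2
((-2*(-2))*j(1/(-5 - 1), 4))**3 = ((-2*(-2))*(3 + 1/(-5 - 1))**2)**3 = (4*(3 + 1/(-6))**2)**3 = (4*(3 - 1/6)**2)**3 = (4*(17/6)**2)**3 = (4*(289/36))**3 = (289/9)**3 = 24137569/729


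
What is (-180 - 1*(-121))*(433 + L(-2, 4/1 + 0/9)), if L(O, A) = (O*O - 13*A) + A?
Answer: -22951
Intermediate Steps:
L(O, A) = O² - 12*A (L(O, A) = (O² - 13*A) + A = O² - 12*A)
(-180 - 1*(-121))*(433 + L(-2, 4/1 + 0/9)) = (-180 - 1*(-121))*(433 + ((-2)² - 12*(4/1 + 0/9))) = (-180 + 121)*(433 + (4 - 12*(4*1 + 0*(⅑)))) = -59*(433 + (4 - 12*(4 + 0))) = -59*(433 + (4 - 12*4)) = -59*(433 + (4 - 48)) = -59*(433 - 44) = -59*389 = -22951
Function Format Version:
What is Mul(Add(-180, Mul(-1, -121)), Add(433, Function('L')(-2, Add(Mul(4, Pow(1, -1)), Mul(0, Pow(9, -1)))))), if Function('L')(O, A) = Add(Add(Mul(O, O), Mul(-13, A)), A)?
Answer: -22951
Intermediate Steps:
Function('L')(O, A) = Add(Pow(O, 2), Mul(-12, A)) (Function('L')(O, A) = Add(Add(Pow(O, 2), Mul(-13, A)), A) = Add(Pow(O, 2), Mul(-12, A)))
Mul(Add(-180, Mul(-1, -121)), Add(433, Function('L')(-2, Add(Mul(4, Pow(1, -1)), Mul(0, Pow(9, -1)))))) = Mul(Add(-180, Mul(-1, -121)), Add(433, Add(Pow(-2, 2), Mul(-12, Add(Mul(4, Pow(1, -1)), Mul(0, Pow(9, -1))))))) = Mul(Add(-180, 121), Add(433, Add(4, Mul(-12, Add(Mul(4, 1), Mul(0, Rational(1, 9))))))) = Mul(-59, Add(433, Add(4, Mul(-12, Add(4, 0))))) = Mul(-59, Add(433, Add(4, Mul(-12, 4)))) = Mul(-59, Add(433, Add(4, -48))) = Mul(-59, Add(433, -44)) = Mul(-59, 389) = -22951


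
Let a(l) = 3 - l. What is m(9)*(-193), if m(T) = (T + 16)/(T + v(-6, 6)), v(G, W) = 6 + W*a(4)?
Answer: -4825/9 ≈ -536.11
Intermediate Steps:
v(G, W) = 6 - W (v(G, W) = 6 + W*(3 - 1*4) = 6 + W*(3 - 4) = 6 + W*(-1) = 6 - W)
m(T) = (16 + T)/T (m(T) = (T + 16)/(T + (6 - 1*6)) = (16 + T)/(T + (6 - 6)) = (16 + T)/(T + 0) = (16 + T)/T)
m(9)*(-193) = ((16 + 9)/9)*(-193) = ((1/9)*25)*(-193) = (25/9)*(-193) = -4825/9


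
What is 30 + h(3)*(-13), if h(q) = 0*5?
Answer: 30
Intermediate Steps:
h(q) = 0
30 + h(3)*(-13) = 30 + 0*(-13) = 30 + 0 = 30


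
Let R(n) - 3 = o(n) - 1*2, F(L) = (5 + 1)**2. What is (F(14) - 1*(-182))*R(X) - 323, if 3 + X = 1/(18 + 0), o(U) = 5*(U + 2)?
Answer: -10210/9 ≈ -1134.4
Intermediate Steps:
o(U) = 10 + 5*U (o(U) = 5*(2 + U) = 10 + 5*U)
F(L) = 36 (F(L) = 6**2 = 36)
X = -53/18 (X = -3 + 1/(18 + 0) = -3 + 1/18 = -53/18 ≈ -2.9444)
R(n) = 11 + 5*n (R(n) = 3 + ((10 + 5*n) - 1*2) = 3 + ((10 + 5*n) - 2) = 3 + (8 + 5*n) = 11 + 5*n)
(F(14) - 1*(-182))*R(X) - 323 = (36 - 1*(-182))*(11 + 5*(-53/18)) - 323 = (36 + 182)*(11 - 265/18) - 323 = 218*(-67/18) - 323 = -7303/9 - 323 = -10210/9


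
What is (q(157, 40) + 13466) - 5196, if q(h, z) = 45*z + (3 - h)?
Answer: 9916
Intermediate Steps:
q(h, z) = 3 - h + 45*z
(q(157, 40) + 13466) - 5196 = ((3 - 1*157 + 45*40) + 13466) - 5196 = ((3 - 157 + 1800) + 13466) - 5196 = (1646 + 13466) - 5196 = 15112 - 5196 = 9916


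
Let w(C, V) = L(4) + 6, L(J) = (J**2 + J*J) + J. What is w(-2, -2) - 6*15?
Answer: -48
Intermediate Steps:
L(J) = J + 2*J**2 (L(J) = (J**2 + J**2) + J = 2*J**2 + J = J + 2*J**2)
w(C, V) = 42 (w(C, V) = 4*(1 + 2*4) + 6 = 4*(1 + 8) + 6 = 4*9 + 6 = 36 + 6 = 42)
w(-2, -2) - 6*15 = 42 - 6*15 = 42 - 90 = -48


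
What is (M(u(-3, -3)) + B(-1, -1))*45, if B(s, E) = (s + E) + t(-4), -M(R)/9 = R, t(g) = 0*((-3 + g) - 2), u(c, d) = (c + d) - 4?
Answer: 3960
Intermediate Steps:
u(c, d) = -4 + c + d
t(g) = 0 (t(g) = 0*(-5 + g) = 0)
M(R) = -9*R
B(s, E) = E + s (B(s, E) = (s + E) + 0 = (E + s) + 0 = E + s)
(M(u(-3, -3)) + B(-1, -1))*45 = (-9*(-4 - 3 - 3) + (-1 - 1))*45 = (-9*(-10) - 2)*45 = (90 - 2)*45 = 88*45 = 3960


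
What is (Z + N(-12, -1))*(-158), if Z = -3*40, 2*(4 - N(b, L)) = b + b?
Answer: 16432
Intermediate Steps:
N(b, L) = 4 - b (N(b, L) = 4 - (b + b)/2 = 4 - b)
Z = -120
(Z + N(-12, -1))*(-158) = (-120 + (4 - 1*(-12)))*(-158) = (-120 + (4 + 12))*(-158) = (-120 + 16)*(-158) = -104*(-158) = 16432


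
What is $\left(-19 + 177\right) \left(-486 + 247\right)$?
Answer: $-37762$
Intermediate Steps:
$\left(-19 + 177\right) \left(-486 + 247\right) = 158 \left(-239\right) = -37762$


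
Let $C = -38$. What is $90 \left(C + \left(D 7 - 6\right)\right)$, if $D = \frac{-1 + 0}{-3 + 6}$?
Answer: $-4170$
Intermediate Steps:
$D = - \frac{1}{3} \approx -0.33333$
$90 \left(C + \left(D 7 - 6\right)\right) = 90 \left(-38 - \frac{25}{3}\right) = 90 \left(- \frac{139}{3}\right) = -4170$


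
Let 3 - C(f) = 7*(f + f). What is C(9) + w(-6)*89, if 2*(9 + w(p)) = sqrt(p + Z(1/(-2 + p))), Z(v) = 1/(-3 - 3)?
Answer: -924 + 89*I*sqrt(222)/12 ≈ -924.0 + 110.51*I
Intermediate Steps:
Z(v) = -1/6 (Z(v) = 1/(-6) = -1/6)
w(p) = -9 + sqrt(-1/6 + p)/2 (w(p) = -9 + sqrt(p - 1/6)/2 = -9 + sqrt(-1/6 + p)/2)
C(f) = 3 - 14*f (C(f) = 3 - 7*(f + f) = 3 - 7*2*f = 3 - 14*f)
C(9) + w(-6)*89 = (3 - 14*9) + (-9 + sqrt(-6 + 36*(-6))/12)*89 = (3 - 126) + (-9 + sqrt(-6 - 216)/12)*89 = -123 + (-9 + sqrt(-222)/12)*89 = -123 + (-9 + (I*sqrt(222))/12)*89 = -123 + (-9 + I*sqrt(222)/12)*89 = -123 + (-801 + 89*I*sqrt(222)/12) = -924 + 89*I*sqrt(222)/12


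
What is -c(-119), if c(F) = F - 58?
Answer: 177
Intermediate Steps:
c(F) = -58 + F
-c(-119) = -(-58 - 119) = -1*(-177) = 177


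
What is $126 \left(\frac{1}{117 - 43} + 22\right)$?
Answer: $\frac{102627}{37} \approx 2773.7$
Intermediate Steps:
$126 \left(\frac{1}{117 - 43} + 22\right) = 126 \left(\frac{1}{74} + 22\right) = 126 \cdot \frac{1629}{74} = \frac{102627}{37}$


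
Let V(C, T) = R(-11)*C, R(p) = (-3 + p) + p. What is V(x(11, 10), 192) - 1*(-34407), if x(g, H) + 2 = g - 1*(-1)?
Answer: 34157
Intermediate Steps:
R(p) = -3 + 2*p
x(g, H) = -1 + g (x(g, H) = -2 + (g - 1*(-1)) = -2 + (g + 1) = -2 + (1 + g) = -1 + g)
V(C, T) = -25*C (V(C, T) = (-3 + 2*(-11))*C = (-3 - 22)*C = -25*C)
V(x(11, 10), 192) - 1*(-34407) = -25*(-1 + 11) - 1*(-34407) = -25*10 + 34407 = -250 + 34407 = 34157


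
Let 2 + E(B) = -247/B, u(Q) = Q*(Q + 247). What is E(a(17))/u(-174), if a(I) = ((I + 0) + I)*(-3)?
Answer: -43/1295604 ≈ -3.3189e-5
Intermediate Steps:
a(I) = -6*I (a(I) = (I + I)*(-3) = (2*I)*(-3) = -6*I)
u(Q) = Q*(247 + Q)
E(B) = -2 - 247/B
E(a(17))/u(-174) = (-2 - 247/((-6*17)))/((-174*(247 - 174))) = (-2 - 247/(-102))/((-174*73)) = (-2 - 247*(-1/102))/(-12702) = (-2 + 247/102)*(-1/12702) = (43/102)*(-1/12702) = -43/1295604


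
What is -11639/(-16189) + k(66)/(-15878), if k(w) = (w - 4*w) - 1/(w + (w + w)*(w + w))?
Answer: 3288285541549/4495785995580 ≈ 0.73141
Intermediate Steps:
k(w) = -1/(w + 4*w**2) - 3*w (k(w) = -3*w - 1/(w + (2*w)*(2*w)) = -3*w - 1/(w + 4*w**2) = -1/(w + 4*w**2) - 3*w)
-11639/(-16189) + k(66)/(-15878) = -11639/(-16189) + ((-1 - 12*66**3 - 3*66**2)/(66*(1 + 4*66)))/(-15878) = -11639*(-1/16189) + ((-1 - 12*287496 - 3*4356)/(66*(1 + 264)))*(-1/15878) = 11639/16189 + ((1/66)*(-1 - 3449952 - 13068)/265)*(-1/15878) = 11639/16189 + ((1/66)*(1/265)*(-3463021))*(-1/15878) = 11639/16189 - 3463021/17490*(-1/15878) = 11639/16189 + 3463021/277706220 = 3288285541549/4495785995580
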